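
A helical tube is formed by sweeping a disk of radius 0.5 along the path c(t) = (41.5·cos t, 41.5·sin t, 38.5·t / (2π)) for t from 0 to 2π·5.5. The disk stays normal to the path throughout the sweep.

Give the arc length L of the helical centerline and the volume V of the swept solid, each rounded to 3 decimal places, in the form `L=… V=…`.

2πR = 2π·41.5 = 260.752190
per-turn = √(260.752190² + 38.5²) = √(67991.7047 + 1482.25) = √69473.9547 = 263.579124
L = 5.5 × 263.579124 = 1449.685183
V = π·0.5² × L = 0.785398 × 1449.685183 = 1138.580080

L=1449.685 V=1138.580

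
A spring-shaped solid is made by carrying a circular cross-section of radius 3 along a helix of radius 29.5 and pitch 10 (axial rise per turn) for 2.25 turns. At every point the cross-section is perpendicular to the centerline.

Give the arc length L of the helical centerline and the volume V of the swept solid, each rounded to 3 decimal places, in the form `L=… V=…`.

2πR = 2π·29.5 = 185.353967
per-turn = √(185.353967² + 10²) = √(34356.0929 + 100) = √34456.0929 = 185.623525
L = 2.25 × 185.623525 = 417.652931
V = π·3² × L = 28.274334 × 417.652931 = 11808.858406

L=417.653 V=11808.858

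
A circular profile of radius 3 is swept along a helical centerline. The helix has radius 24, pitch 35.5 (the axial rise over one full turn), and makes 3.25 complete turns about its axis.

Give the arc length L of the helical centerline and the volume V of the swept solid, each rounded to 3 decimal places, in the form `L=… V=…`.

2πR = 2π·24 = 150.796447
per-turn = √(150.796447² + 35.5²) = √(22739.5685 + 1260.25) = √23999.8185 = 154.918748
L = 3.25 × 154.918748 = 503.485932
V = π·3² × L = 28.274334 × 503.485932 = 14235.729335

L=503.486 V=14235.729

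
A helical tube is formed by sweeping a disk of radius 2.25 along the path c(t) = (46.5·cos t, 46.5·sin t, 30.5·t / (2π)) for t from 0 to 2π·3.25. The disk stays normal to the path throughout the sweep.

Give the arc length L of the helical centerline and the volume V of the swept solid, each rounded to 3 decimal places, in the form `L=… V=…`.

L=954.706 V=15183.947

2πR = 2π·46.5 = 292.168117
per-turn = √(292.168117² + 30.5²) = √(85362.2085 + 930.25) = √86292.4585 = 293.755780
L = 3.25 × 293.755780 = 954.706286
V = π·2.25² × L = 15.904313 × 954.706286 = 15183.947413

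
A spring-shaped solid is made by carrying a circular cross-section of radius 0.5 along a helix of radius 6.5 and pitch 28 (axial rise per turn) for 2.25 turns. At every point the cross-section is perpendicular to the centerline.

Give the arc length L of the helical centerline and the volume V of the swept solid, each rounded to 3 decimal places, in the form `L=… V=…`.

2πR = 2π·6.5 = 40.840704
per-turn = √(40.840704² + 28²) = √(1667.9631 + 784) = √2451.9631 = 49.517301
L = 2.25 × 49.517301 = 111.413928
V = π·0.5² × L = 0.785398 × 111.413928 = 87.504295

L=111.414 V=87.504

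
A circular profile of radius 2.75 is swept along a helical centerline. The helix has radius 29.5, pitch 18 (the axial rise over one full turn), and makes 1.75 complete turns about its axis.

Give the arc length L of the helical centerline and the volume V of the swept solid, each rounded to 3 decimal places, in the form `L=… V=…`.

2πR = 2π·29.5 = 185.353967
per-turn = √(185.353967² + 18²) = √(34356.0929 + 324) = √34680.0929 = 186.225919
L = 1.75 × 186.225919 = 325.895358
V = π·2.75² × L = 23.758294 × 325.895358 = 7742.717880

L=325.895 V=7742.718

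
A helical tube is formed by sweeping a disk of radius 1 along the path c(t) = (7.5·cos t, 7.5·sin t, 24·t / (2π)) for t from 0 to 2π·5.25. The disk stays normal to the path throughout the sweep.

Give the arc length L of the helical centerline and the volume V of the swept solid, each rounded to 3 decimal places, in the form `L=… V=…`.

L=277.638 V=872.226

2πR = 2π·7.5 = 47.123890
per-turn = √(47.123890² + 24²) = √(2220.6610 + 576) = √2796.6610 = 52.883466
L = 5.25 × 52.883466 = 277.638197
V = π·1² × L = 3.141593 × 277.638197 = 872.226121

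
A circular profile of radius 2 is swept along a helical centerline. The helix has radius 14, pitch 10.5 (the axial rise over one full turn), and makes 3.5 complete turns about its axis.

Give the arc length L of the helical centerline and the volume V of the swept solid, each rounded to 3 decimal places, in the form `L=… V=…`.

L=310.062 V=3896.350

2πR = 2π·14 = 87.964594
per-turn = √(87.964594² + 10.5²) = √(7737.7699 + 110.25) = √7848.0199 = 88.589050
L = 3.5 × 88.589050 = 310.061676
V = π·2² × L = 12.566371 × 310.061676 = 3896.349939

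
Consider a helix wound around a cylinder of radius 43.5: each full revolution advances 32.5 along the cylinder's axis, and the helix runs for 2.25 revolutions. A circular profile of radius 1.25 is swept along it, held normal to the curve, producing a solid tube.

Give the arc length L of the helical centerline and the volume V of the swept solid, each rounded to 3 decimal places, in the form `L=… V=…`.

L=619.299 V=3039.977

2πR = 2π·43.5 = 273.318561
per-turn = √(273.318561² + 32.5²) = √(74703.0357 + 1056.25) = √75759.2857 = 275.244048
L = 2.25 × 275.244048 = 619.299107
V = π·1.25² × L = 4.908739 × 619.299107 = 3039.977383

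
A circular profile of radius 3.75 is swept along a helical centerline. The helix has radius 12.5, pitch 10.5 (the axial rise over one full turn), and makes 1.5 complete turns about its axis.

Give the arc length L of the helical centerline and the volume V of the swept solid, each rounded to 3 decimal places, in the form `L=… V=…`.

L=118.858 V=5250.980

2πR = 2π·12.5 = 78.539816
per-turn = √(78.539816² + 10.5²) = √(6168.5028 + 110.25) = √6278.7528 = 79.238581
L = 1.5 × 79.238581 = 118.857872
V = π·3.75² × L = 44.178647 × 118.857872 = 5250.979925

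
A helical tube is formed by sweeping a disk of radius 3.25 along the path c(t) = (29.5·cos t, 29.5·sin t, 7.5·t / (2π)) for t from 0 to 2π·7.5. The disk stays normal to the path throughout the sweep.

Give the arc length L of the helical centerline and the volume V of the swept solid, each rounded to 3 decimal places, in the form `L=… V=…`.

L=1391.292 V=46167.353

2πR = 2π·29.5 = 185.353967
per-turn = √(185.353967² + 7.5²) = √(34356.0929 + 56.25) = √34412.3429 = 185.505641
L = 7.5 × 185.505641 = 1391.292309
V = π·3.25² × L = 33.183072 × 1391.292309 = 46167.353426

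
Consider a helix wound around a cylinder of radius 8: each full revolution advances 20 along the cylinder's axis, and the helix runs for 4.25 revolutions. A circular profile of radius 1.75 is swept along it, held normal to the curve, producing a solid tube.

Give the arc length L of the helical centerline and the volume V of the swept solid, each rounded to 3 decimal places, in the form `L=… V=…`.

2πR = 2π·8 = 50.265482
per-turn = √(50.265482² + 20²) = √(2526.6187 + 400) = √2926.6187 = 54.098232
L = 4.25 × 54.098232 = 229.917487
V = π·1.75² × L = 9.621128 × 229.917487 = 2212.065456

L=229.917 V=2212.065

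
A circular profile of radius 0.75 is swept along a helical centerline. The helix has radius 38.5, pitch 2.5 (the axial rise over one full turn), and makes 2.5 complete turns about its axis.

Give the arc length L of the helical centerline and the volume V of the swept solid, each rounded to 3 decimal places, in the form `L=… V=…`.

2πR = 2π·38.5 = 241.902634
per-turn = √(241.902634² + 2.5²) = √(58516.8845 + 6.25) = √58523.1345 = 241.915552
L = 2.5 × 241.915552 = 604.788881
V = π·0.75² × L = 1.767146 × 604.788881 = 1068.750172

L=604.789 V=1068.750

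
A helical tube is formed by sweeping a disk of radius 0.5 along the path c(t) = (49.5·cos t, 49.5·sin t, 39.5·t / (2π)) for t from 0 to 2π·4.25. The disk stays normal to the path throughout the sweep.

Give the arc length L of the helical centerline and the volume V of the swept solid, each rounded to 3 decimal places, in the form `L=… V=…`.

2πR = 2π·49.5 = 311.017673
per-turn = √(311.017673² + 39.5²) = √(96731.9927 + 1560.25) = √98292.2427 = 313.515937
L = 4.25 × 313.515937 = 1332.442732
V = π·0.5² × L = 0.785398 × 1332.442732 = 1046.498075

L=1332.443 V=1046.498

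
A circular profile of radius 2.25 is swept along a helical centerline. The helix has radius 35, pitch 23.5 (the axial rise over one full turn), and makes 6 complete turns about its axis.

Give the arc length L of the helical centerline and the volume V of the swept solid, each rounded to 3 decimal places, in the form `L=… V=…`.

2πR = 2π·35 = 219.911486
per-turn = √(219.911486² + 23.5²) = √(48361.0616 + 552.25) = √48913.3116 = 221.163540
L = 6 × 221.163540 = 1326.981242
V = π·2.25² × L = 15.904313 × 1326.981242 = 21104.724763

L=1326.981 V=21104.725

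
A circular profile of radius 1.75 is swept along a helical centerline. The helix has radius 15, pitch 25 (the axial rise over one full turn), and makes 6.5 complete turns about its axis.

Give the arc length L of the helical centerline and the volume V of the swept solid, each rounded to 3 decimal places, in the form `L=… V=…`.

2πR = 2π·15 = 94.247780
per-turn = √(94.247780² + 25²) = √(8882.6440 + 625) = √9507.6440 = 97.507148
L = 6.5 × 97.507148 = 633.796464
V = π·1.75² × L = 9.621128 × 633.796464 = 6097.836587

L=633.796 V=6097.837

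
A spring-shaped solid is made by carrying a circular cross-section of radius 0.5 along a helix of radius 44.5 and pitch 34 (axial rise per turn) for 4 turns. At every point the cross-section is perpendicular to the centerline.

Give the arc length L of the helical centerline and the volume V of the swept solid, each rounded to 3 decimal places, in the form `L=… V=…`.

L=1126.646 V=884.865

2πR = 2π·44.5 = 279.601746
per-turn = √(279.601746² + 34²) = √(78177.1365 + 1156) = √79333.1365 = 281.661386
L = 4 × 281.661386 = 1126.645545
V = π·0.5² × L = 0.785398 × 1126.645545 = 884.865342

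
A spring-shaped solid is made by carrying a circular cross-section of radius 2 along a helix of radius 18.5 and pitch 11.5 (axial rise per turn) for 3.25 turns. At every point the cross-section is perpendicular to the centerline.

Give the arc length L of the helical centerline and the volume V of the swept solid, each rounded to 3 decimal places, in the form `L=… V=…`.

L=379.621 V=4770.456

2πR = 2π·18.5 = 116.238928
per-turn = √(116.238928² + 11.5²) = √(13511.4884 + 132.25) = √13643.7384 = 116.806414
L = 3.25 × 116.806414 = 379.620847
V = π·2² × L = 12.566371 × 379.620847 = 4770.456250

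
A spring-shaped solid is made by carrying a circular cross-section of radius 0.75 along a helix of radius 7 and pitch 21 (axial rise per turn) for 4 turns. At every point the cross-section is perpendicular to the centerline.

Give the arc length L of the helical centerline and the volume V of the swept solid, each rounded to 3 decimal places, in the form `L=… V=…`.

L=194.954 V=344.512

2πR = 2π·7 = 43.982297
per-turn = √(43.982297² + 21²) = √(1934.4425 + 441) = √2375.4425 = 48.738511
L = 4 × 48.738511 = 194.954044
V = π·0.75² × L = 1.767146 × 194.954044 = 344.512234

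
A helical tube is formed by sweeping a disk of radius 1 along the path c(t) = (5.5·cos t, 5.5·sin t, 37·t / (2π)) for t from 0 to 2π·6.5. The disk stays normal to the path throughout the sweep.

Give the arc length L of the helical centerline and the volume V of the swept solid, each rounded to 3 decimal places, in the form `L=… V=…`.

2πR = 2π·5.5 = 34.557519
per-turn = √(34.557519² + 37²) = √(1194.2221 + 1369) = √2563.2221 = 50.628274
L = 6.5 × 50.628274 = 329.083781
V = π·1² × L = 3.141593 × 329.083781 = 1033.847190

L=329.084 V=1033.847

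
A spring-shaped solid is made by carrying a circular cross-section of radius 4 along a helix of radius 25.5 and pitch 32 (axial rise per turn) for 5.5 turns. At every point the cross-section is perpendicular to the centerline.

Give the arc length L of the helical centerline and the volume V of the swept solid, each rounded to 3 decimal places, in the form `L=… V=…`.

2πR = 2π·25.5 = 160.221225
per-turn = √(160.221225² + 32²) = √(25670.8410 + 1024) = √26694.8410 = 163.385559
L = 5.5 × 163.385559 = 898.620577
V = π·4² × L = 50.265482 × 898.620577 = 45169.596857

L=898.621 V=45169.597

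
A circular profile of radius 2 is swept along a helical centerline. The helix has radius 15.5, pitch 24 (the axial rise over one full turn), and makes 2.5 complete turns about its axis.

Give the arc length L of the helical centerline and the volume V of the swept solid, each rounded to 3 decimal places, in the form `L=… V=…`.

L=250.757 V=3151.111

2πR = 2π·15.5 = 97.389372
per-turn = √(97.389372² + 24²) = √(9484.6898 + 576) = √10060.6898 = 100.302990
L = 2.5 × 100.302990 = 250.757475
V = π·2² × L = 12.566371 × 250.757475 = 3151.111369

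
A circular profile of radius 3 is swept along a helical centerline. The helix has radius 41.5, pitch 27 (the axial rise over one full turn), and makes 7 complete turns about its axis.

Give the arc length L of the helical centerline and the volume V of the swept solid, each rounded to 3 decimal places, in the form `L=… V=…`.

L=1835.024 V=51884.092

2πR = 2π·41.5 = 260.752190
per-turn = √(260.752190² + 27²) = √(67991.7047 + 729) = √68720.7047 = 262.146342
L = 7 × 262.146342 = 1835.024395
V = π·3² × L = 28.274334 × 1835.024395 = 51884.092434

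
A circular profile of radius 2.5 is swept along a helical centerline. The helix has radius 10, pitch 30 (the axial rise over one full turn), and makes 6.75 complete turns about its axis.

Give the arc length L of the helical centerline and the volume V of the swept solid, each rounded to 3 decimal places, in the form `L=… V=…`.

2πR = 2π·10 = 62.831853
per-turn = √(62.831853² + 30²) = √(3947.8418 + 900) = √4847.8418 = 69.626444
L = 6.75 × 69.626444 = 469.978500
V = π·2.5² × L = 19.634954 × 469.978500 = 9228.006263

L=469.978 V=9228.006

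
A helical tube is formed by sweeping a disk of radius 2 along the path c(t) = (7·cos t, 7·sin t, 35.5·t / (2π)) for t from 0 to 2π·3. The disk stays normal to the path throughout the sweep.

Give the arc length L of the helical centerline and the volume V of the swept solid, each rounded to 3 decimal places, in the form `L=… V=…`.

L=169.565 V=2130.815

2πR = 2π·7 = 43.982297
per-turn = √(43.982297² + 35.5²) = √(1934.4425 + 1260.25) = √3194.6925 = 56.521611
L = 3 × 56.521611 = 169.564832
V = π·2² × L = 12.566371 × 169.564832 = 2130.814519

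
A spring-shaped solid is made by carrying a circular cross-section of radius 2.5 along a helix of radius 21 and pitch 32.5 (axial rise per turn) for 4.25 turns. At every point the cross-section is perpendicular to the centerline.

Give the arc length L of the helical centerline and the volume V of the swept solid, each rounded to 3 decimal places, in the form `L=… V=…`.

L=577.535 V=11339.867

2πR = 2π·21 = 131.946891
per-turn = √(131.946891² + 32.5²) = √(17409.9822 + 1056.25) = √18466.2322 = 135.890515
L = 4.25 × 135.890515 = 577.534690
V = π·2.5² × L = 19.634954 × 577.534690 = 11339.867126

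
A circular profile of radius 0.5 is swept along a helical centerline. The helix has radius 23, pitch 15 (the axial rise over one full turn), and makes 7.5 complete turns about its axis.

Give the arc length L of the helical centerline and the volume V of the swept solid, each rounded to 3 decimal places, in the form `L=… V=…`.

L=1089.672 V=855.827

2πR = 2π·23 = 144.513262
per-turn = √(144.513262² + 15²) = √(20884.0829 + 225) = √21109.0829 = 145.289652
L = 7.5 × 145.289652 = 1089.672388
V = π·0.5² × L = 0.785398 × 1089.672388 = 855.826692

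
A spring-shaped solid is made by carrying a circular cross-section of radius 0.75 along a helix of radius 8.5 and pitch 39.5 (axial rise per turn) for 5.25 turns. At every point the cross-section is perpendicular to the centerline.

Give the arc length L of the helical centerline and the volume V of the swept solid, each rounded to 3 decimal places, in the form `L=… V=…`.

L=348.743 V=616.279

2πR = 2π·8.5 = 53.407075
per-turn = √(53.407075² + 39.5²) = √(2852.3157 + 1560.25) = √4412.5657 = 66.427146
L = 5.25 × 66.427146 = 348.742514
V = π·0.75² × L = 1.767146 × 348.742514 = 616.278893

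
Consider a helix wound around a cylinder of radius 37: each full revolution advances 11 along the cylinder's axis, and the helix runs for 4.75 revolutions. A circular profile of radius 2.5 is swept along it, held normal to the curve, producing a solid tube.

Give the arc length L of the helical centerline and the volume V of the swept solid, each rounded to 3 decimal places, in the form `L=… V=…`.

2πR = 2π·37 = 232.477856
per-turn = √(232.477856² + 11²) = √(54045.9537 + 121) = √54166.9537 = 232.737951
L = 4.75 × 232.737951 = 1105.505266
V = π·2.5² × L = 19.634954 × 1105.505266 = 21706.545136

L=1105.505 V=21706.545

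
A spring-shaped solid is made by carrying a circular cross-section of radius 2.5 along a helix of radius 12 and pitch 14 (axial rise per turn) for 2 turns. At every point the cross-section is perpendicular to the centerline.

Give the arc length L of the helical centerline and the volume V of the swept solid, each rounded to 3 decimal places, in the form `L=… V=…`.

2πR = 2π·12 = 75.398224
per-turn = √(75.398224² + 14²) = √(5684.8921 + 196) = √5880.8921 = 76.686975
L = 2 × 76.686975 = 153.373950
V = π·2.5² × L = 19.634954 × 153.373950 = 3011.490466

L=153.374 V=3011.490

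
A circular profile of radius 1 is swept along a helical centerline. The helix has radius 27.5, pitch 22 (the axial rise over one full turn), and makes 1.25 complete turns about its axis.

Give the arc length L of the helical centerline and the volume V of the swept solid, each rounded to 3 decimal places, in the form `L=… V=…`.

2πR = 2π·27.5 = 172.787596
per-turn = √(172.787596² + 22²) = √(29855.5533 + 484) = √30339.5533 = 174.182529
L = 1.25 × 174.182529 = 217.728161
V = π·1² × L = 3.141593 × 217.728161 = 684.013191

L=217.728 V=684.013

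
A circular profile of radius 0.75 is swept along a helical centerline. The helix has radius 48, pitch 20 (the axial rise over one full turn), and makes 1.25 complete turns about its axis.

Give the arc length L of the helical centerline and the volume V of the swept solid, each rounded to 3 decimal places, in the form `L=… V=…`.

2πR = 2π·48 = 301.592895
per-turn = √(301.592895² + 20²) = √(90958.2742 + 400) = √91358.2742 = 302.255313
L = 1.25 × 302.255313 = 377.819141
V = π·0.75² × L = 1.767146 × 377.819141 = 667.661534

L=377.819 V=667.662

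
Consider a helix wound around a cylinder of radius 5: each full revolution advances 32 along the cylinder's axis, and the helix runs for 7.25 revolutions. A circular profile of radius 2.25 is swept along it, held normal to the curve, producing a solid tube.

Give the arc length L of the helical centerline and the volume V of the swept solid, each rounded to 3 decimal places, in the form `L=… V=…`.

L=325.117 V=5170.764

2πR = 2π·5 = 31.415927
per-turn = √(31.415927² + 32²) = √(986.9604 + 1024) = √2010.9604 = 44.843734
L = 7.25 × 44.843734 = 325.117068
V = π·2.25² × L = 15.904313 × 325.117068 = 5170.763555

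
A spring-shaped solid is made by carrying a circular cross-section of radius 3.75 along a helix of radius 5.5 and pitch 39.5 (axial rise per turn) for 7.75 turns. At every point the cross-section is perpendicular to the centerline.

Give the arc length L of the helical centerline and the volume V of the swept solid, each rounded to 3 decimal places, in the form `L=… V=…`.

L=406.744 V=17969.389

2πR = 2π·5.5 = 34.557519
per-turn = √(34.557519² + 39.5²) = √(1194.2221 + 1560.25) = √2754.4721 = 52.483065
L = 7.75 × 52.483065 = 406.743755
V = π·3.75² × L = 44.178647 × 406.743755 = 17969.388658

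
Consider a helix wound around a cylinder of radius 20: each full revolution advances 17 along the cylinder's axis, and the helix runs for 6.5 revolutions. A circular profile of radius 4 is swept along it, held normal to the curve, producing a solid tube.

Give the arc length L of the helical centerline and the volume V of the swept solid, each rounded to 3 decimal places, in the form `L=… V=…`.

2πR = 2π·20 = 125.663706
per-turn = √(125.663706² + 17²) = √(15791.3670 + 289) = √16080.3670 = 126.808387
L = 6.5 × 126.808387 = 824.254516
V = π·4² × L = 50.265482 × 824.254516 = 41431.550926

L=824.255 V=41431.551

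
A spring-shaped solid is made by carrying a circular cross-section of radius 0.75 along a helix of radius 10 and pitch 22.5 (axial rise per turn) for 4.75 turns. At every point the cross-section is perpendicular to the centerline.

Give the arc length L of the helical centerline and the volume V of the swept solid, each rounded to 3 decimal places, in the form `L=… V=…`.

2πR = 2π·10 = 62.831853
per-turn = √(62.831853² + 22.5²) = √(3947.8418 + 506.25) = √4454.0918 = 66.738982
L = 4.75 × 66.738982 = 317.010166
V = π·0.75² × L = 1.767146 × 317.010166 = 560.203205

L=317.010 V=560.203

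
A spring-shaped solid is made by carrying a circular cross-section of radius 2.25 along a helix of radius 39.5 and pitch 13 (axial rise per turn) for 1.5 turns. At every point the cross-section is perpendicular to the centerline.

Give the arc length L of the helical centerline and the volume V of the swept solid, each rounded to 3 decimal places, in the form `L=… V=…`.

L=372.789 V=5928.954

2πR = 2π·39.5 = 248.185820
per-turn = √(248.185820² + 13²) = √(61596.2011 + 169) = √61765.2011 = 248.526057
L = 1.5 × 248.526057 = 372.789086
V = π·2.25² × L = 15.904313 × 372.789086 = 5928.954230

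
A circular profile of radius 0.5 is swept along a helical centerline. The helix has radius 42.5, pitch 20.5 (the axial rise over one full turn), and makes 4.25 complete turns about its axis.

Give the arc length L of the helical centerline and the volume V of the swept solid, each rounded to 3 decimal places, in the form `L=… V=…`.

L=1138.240 V=893.971

2πR = 2π·42.5 = 267.035376
per-turn = √(267.035376² + 20.5²) = √(71307.8918 + 420.25) = √71728.1418 = 267.821100
L = 4.25 × 267.821100 = 1138.239677
V = π·0.5² × L = 0.785398 × 1138.239677 = 893.971351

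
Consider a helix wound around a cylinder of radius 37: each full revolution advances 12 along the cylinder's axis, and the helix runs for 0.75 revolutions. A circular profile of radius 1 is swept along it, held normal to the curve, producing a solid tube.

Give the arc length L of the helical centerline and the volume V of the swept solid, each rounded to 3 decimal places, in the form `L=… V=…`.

2πR = 2π·37 = 232.477856
per-turn = √(232.477856² + 12²) = √(54045.9537 + 144) = √54189.9537 = 232.787357
L = 0.75 × 232.787357 = 174.590518
V = π·1² × L = 3.141593 × 174.590518 = 548.492289

L=174.591 V=548.492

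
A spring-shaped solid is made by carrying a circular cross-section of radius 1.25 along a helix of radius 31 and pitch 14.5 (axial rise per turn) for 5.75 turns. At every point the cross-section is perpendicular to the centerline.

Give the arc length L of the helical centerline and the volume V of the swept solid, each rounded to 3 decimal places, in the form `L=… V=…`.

L=1123.077 V=5512.891

2πR = 2π·31 = 194.778745
per-turn = √(194.778745² + 14.5²) = √(37938.7593 + 210.25) = √38149.0093 = 195.317714
L = 5.75 × 195.317714 = 1123.076854
V = π·1.25² × L = 4.908739 × 1123.076854 = 5512.890617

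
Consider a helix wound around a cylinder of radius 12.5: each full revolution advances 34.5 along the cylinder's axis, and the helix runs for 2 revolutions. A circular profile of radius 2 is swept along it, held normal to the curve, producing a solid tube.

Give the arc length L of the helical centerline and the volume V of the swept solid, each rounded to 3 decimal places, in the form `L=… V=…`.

2πR = 2π·12.5 = 78.539816
per-turn = √(78.539816² + 34.5²) = √(6168.5028 + 1190.25) = √7358.7528 = 85.783173
L = 2 × 85.783173 = 171.566346
V = π·2² × L = 12.566371 × 171.566346 = 2155.966286

L=171.566 V=2155.966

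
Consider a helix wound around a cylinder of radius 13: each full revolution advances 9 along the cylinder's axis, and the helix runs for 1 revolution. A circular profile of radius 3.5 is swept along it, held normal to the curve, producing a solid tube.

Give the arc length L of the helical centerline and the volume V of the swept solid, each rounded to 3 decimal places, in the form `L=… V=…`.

2πR = 2π·13 = 81.681409
per-turn = √(81.681409² + 9²) = √(6671.8526 + 81) = √6752.8526 = 82.175742
L = 1 × 82.175742 = 82.175742
V = π·3.5² × L = 38.484510 × 82.175742 = 3162.493166

L=82.176 V=3162.493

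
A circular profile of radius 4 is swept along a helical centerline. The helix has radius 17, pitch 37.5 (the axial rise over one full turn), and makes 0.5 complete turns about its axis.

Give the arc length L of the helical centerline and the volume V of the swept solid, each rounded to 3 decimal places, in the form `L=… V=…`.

2πR = 2π·17 = 106.814150
per-turn = √(106.814150² + 37.5²) = √(11409.2627 + 1406.25) = √12815.5127 = 113.205621
L = 0.5 × 113.205621 = 56.602811
V = π·4² × L = 50.265482 × 56.602811 = 2845.167585

L=56.603 V=2845.168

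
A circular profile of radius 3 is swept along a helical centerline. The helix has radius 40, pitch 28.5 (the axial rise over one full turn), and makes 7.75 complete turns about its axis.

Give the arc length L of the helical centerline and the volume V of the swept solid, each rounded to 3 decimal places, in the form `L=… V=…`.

L=1960.271 V=55425.352

2πR = 2π·40 = 251.327412
per-turn = √(251.327412² + 28.5²) = √(63165.4682 + 812.25) = √63977.7182 = 252.938171
L = 7.75 × 252.938171 = 1960.270822
V = π·3² × L = 28.274334 × 1960.270822 = 55425.351734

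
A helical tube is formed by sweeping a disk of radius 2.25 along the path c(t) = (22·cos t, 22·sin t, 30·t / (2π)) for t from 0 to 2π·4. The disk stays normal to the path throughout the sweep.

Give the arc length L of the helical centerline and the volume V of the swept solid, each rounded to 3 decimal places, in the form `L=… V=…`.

L=565.792 V=8998.537

2πR = 2π·22 = 138.230077
per-turn = √(138.230077² + 30²) = √(19107.5541 + 900) = √20007.5541 = 141.448062
L = 4 × 141.448062 = 565.792246
V = π·2.25² × L = 15.904313 × 565.792246 = 8998.536869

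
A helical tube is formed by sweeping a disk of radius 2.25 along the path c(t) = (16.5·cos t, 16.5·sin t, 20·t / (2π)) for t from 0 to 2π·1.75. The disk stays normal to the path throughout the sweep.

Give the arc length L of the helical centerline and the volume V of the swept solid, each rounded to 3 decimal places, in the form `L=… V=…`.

2πR = 2π·16.5 = 103.672558
per-turn = √(103.672558² + 20²) = √(10747.9992 + 400) = √11147.9992 = 105.584086
L = 1.75 × 105.584086 = 184.772150
V = π·2.25² × L = 15.904313 × 184.772150 = 2938.674077

L=184.772 V=2938.674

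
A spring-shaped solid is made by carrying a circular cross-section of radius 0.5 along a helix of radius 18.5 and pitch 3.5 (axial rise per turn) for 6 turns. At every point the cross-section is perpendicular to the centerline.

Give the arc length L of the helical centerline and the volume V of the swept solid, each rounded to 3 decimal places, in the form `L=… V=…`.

2πR = 2π·18.5 = 116.238928
per-turn = √(116.238928² + 3.5²) = √(13511.4884 + 12.25) = √13523.7384 = 116.291609
L = 6 × 116.291609 = 697.749657
V = π·0.5² × L = 0.785398 × 697.749657 = 548.011299

L=697.750 V=548.011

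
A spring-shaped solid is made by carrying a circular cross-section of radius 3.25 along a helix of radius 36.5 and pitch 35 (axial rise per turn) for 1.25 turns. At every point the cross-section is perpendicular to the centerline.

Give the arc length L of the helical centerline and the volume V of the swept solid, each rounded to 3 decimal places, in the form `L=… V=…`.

L=289.990 V=9622.744

2πR = 2π·36.5 = 229.336264
per-turn = √(229.336264² + 35²) = √(52595.1219 + 1225) = √53820.1219 = 231.991642
L = 1.25 × 231.991642 = 289.989552
V = π·3.25² × L = 33.183072 × 289.989552 = 9622.744308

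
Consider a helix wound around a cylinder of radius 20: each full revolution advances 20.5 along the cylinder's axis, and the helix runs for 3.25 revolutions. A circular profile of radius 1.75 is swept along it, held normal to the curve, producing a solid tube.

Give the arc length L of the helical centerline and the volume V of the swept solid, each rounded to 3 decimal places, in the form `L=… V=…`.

2πR = 2π·20 = 125.663706
per-turn = √(125.663706² + 20.5²) = √(15791.3670 + 420.25) = √16211.6170 = 127.324848
L = 3.25 × 127.324848 = 413.805758
V = π·1.75² × L = 9.621128 × 413.805758 = 3981.277955

L=413.806 V=3981.278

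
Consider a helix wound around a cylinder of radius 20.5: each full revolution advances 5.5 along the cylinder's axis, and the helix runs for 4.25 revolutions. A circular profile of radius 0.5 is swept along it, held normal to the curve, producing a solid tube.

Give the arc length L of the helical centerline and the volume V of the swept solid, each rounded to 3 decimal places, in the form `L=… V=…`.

L=547.921 V=430.336

2πR = 2π·20.5 = 128.805299
per-turn = √(128.805299² + 5.5²) = √(16590.8050 + 30.25) = √16621.0550 = 128.922671
L = 4.25 × 128.922671 = 547.921350
V = π·0.5² × L = 0.785398 × 547.921350 = 430.336422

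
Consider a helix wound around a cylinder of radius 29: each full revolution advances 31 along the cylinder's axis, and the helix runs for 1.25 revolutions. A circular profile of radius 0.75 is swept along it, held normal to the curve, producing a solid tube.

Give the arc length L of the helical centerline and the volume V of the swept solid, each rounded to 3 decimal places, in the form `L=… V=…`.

2πR = 2π·29 = 182.212374
per-turn = √(182.212374² + 31²) = √(33201.3492 + 961) = √34162.3492 = 184.830596
L = 1.25 × 184.830596 = 231.038245
V = π·0.75² × L = 1.767146 × 231.038245 = 408.278280

L=231.038 V=408.278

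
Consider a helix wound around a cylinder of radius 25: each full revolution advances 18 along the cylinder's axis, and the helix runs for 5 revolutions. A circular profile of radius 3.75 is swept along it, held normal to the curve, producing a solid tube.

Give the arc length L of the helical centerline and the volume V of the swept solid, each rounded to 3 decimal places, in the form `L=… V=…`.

L=790.538 V=34924.897

2πR = 2π·25 = 157.079633
per-turn = √(157.079633² + 18²) = √(24674.0110 + 324) = √24998.0110 = 158.107593
L = 5 × 158.107593 = 790.537966
V = π·3.75² × L = 44.178647 × 790.537966 = 34924.897479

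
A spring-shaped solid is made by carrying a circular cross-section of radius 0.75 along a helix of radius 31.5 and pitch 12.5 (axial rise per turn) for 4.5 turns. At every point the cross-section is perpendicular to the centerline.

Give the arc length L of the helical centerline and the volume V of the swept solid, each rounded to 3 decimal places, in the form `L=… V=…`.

L=892.416 V=1577.029

2πR = 2π·31.5 = 197.920337
per-turn = √(197.920337² + 12.5²) = √(39172.4599 + 156.25) = √39328.7099 = 198.314674
L = 4.5 × 198.314674 = 892.416032
V = π·0.75² × L = 1.767146 × 892.416032 = 1577.029304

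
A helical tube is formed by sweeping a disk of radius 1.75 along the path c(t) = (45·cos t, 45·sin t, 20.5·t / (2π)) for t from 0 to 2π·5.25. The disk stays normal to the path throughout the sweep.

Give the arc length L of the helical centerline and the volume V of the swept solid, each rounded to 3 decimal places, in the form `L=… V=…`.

2πR = 2π·45 = 282.743339
per-turn = √(282.743339² + 20.5²) = √(79943.7956 + 420.25) = √80364.0456 = 283.485530
L = 5.25 × 283.485530 = 1488.299032
V = π·1.75² × L = 9.621128 × 1488.299032 = 14319.114746

L=1488.299 V=14319.115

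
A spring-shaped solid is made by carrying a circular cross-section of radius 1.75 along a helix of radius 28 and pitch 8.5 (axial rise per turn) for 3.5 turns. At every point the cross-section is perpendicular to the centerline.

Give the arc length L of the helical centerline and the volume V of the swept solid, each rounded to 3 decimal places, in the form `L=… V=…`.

L=616.470 V=5931.141

2πR = 2π·28 = 175.929189
per-turn = √(175.929189² + 8.5²) = √(30951.0794 + 72.25) = √31023.3294 = 176.134407
L = 3.5 × 176.134407 = 616.470425
V = π·1.75² × L = 9.621128 × 616.470425 = 5931.140562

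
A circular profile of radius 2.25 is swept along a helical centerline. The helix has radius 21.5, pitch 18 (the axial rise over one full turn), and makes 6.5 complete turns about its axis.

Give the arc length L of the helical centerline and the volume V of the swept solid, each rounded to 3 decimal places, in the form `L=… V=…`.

L=885.836 V=14088.609

2πR = 2π·21.5 = 135.088484
per-turn = √(135.088484² + 18²) = √(18248.8985 + 324) = √18572.8985 = 136.282422
L = 6.5 × 136.282422 = 885.835743
V = π·2.25² × L = 15.904313 × 885.835743 = 14088.608751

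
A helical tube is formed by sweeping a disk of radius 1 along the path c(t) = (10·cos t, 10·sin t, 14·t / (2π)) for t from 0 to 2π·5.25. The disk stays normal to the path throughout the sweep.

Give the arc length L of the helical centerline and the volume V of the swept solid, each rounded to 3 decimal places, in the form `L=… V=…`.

L=337.957 V=1061.722

2πR = 2π·10 = 62.831853
per-turn = √(62.831853² + 14²) = √(3947.8418 + 196) = √4143.8418 = 64.372679
L = 5.25 × 64.372679 = 337.956563
V = π·1² × L = 3.141593 × 337.956563 = 1061.721856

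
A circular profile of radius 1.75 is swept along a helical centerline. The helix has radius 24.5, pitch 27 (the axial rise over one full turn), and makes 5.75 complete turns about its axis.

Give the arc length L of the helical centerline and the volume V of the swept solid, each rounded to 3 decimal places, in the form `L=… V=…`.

2πR = 2π·24.5 = 153.938040
per-turn = √(153.938040² + 27²) = √(23696.9202 + 729) = √24425.9202 = 156.287940
L = 5.75 × 156.287940 = 898.655655
V = π·1.75² × L = 9.621128 × 898.655655 = 8646.080633

L=898.656 V=8646.081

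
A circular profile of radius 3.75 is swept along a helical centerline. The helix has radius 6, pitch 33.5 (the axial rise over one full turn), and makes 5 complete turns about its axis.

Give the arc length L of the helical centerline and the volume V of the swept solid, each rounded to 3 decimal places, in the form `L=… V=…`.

L=252.164 V=11140.277

2πR = 2π·6 = 37.699112
per-turn = √(37.699112² + 33.5²) = √(1421.2230 + 1122.25) = √2543.4730 = 50.432857
L = 5 × 50.432857 = 252.164283
V = π·3.75² × L = 44.178647 × 252.164283 = 11140.276786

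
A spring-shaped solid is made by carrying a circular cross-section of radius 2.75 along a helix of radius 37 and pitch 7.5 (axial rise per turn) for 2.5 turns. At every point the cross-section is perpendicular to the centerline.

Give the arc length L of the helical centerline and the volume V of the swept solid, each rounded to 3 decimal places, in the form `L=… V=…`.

L=581.497 V=13815.377

2πR = 2π·37 = 232.477856
per-turn = √(232.477856² + 7.5²) = √(54045.9537 + 56.25) = √54102.2037 = 232.598804
L = 2.5 × 232.598804 = 581.497010
V = π·2.75² × L = 23.758294 × 581.497010 = 13815.377191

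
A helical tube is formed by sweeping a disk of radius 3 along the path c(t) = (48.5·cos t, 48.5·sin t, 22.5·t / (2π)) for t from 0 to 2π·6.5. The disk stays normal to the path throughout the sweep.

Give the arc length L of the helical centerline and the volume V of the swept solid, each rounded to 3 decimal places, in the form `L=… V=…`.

L=1986.166 V=56157.521

2πR = 2π·48.5 = 304.734487
per-turn = √(304.734487² + 22.5²) = √(92863.1078 + 506.25) = √93369.3578 = 305.564000
L = 6.5 × 305.564000 = 1986.165997
V = π·3² × L = 28.274334 × 1986.165997 = 56157.520544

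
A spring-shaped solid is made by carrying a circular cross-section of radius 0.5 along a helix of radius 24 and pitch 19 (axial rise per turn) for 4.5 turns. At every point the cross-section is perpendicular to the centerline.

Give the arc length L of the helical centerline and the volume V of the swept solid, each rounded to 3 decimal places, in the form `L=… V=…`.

L=683.949 V=537.172

2πR = 2π·24 = 150.796447
per-turn = √(150.796447² + 19²) = √(22739.5685 + 361) = √23100.5685 = 151.988712
L = 4.5 × 151.988712 = 683.949203
V = π·0.5² × L = 0.785398 × 683.949203 = 537.172448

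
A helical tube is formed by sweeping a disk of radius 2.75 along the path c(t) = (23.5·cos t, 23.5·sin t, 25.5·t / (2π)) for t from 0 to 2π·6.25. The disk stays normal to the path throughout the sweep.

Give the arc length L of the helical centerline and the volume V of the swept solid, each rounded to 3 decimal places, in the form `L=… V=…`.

2πR = 2π·23.5 = 147.654855
per-turn = √(147.654855² + 25.5²) = √(21801.9561 + 650.25) = √22452.2061 = 149.840602
L = 6.25 × 149.840602 = 936.503765
V = π·2.75² × L = 23.758294 × 936.503765 = 22249.732193

L=936.504 V=22249.732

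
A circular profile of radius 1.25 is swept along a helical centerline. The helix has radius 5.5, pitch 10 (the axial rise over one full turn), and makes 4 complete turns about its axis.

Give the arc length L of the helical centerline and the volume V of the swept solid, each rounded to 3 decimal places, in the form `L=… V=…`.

2πR = 2π·5.5 = 34.557519
per-turn = √(34.557519² + 10²) = √(1194.2221 + 100) = √1294.2221 = 35.975299
L = 4 × 35.975299 = 143.901196
V = π·1.25² × L = 4.908739 × 143.901196 = 706.373343

L=143.901 V=706.373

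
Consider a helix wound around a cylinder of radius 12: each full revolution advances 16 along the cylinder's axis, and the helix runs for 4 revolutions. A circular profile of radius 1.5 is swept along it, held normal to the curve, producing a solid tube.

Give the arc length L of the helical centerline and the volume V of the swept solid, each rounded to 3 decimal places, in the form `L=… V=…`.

2πR = 2π·12 = 75.398224
per-turn = √(75.398224² + 16²) = √(5684.8921 + 256) = √5940.8921 = 77.077183
L = 4 × 77.077183 = 308.308732
V = π·1.5² × L = 7.068583 × 308.308732 = 2179.306006

L=308.309 V=2179.306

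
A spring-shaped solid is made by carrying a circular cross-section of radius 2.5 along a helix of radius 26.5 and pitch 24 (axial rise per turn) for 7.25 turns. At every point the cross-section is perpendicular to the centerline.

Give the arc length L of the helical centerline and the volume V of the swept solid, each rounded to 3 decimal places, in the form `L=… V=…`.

L=1219.633 V=23947.432

2πR = 2π·26.5 = 166.504411
per-turn = √(166.504411² + 24²) = √(27723.7188 + 576) = √28299.7188 = 168.225203
L = 7.25 × 168.225203 = 1219.632718
V = π·2.5² × L = 19.634954 × 1219.632718 = 23947.432424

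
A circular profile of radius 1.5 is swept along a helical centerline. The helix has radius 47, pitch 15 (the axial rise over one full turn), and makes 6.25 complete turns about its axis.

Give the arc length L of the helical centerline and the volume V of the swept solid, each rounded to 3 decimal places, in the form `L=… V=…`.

2πR = 2π·47 = 295.309709
per-turn = √(295.309709² + 15²) = √(87207.8245 + 225) = √87432.8245 = 295.690420
L = 6.25 × 295.690420 = 1848.065125
V = π·1.5² × L = 7.068583 × 1848.065125 = 13063.202596

L=1848.065 V=13063.203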